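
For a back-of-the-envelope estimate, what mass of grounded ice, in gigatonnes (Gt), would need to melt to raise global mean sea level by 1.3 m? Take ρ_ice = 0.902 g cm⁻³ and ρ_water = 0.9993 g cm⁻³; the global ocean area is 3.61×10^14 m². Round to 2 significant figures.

≈ 4.7×10^5 Gt

Required water volume = Δh × A = 1.3 m × 3.61×10^14 m² = 4.693×10^14 m³.
ρ_w = 0.9993 g cm⁻³ = 999.3 kg m⁻³, so the mass of water = 4.693×10^14 m³ × 999.3 kg m⁻³ = 4.690×10^17 kg = 4.7×10^5 Gt (and the same mass of ice, by conservation).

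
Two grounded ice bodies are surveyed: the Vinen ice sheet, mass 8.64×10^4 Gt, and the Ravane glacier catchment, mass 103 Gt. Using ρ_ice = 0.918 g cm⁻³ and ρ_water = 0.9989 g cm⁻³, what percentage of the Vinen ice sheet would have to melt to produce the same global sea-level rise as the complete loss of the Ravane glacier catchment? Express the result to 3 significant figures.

≈ 0.119 %

Equal sea-level rise means equal mass of meltwater, i.e. equal mass of ice lost.
Ice mass of Ravane: 1.030×10^14 kg; ice mass of Vinen: 8.640×10^16 kg.
Fraction required = 1.030×10^14 / 8.640×10^16 = 1.19×10^-3 → 0.119 %.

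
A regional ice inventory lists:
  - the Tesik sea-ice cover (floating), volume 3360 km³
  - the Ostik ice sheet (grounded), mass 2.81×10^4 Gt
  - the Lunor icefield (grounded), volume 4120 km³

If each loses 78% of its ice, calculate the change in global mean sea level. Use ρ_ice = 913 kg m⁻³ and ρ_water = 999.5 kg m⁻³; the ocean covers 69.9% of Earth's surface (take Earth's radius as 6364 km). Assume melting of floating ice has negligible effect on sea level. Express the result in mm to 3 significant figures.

≈ 69.9 mm

The Tesik sea-ice cover is floating and already displaces its own weight of water, so its melt adds essentially nothing to sea level.
Ostik: 0.78 × 2.81×10^4 Gt = 2.192×10^16 kg; dividing by ρ_w = 999.5 kg m⁻³ gives 2.193×10^13 m³ of water.
Lunor: 0.78 × 4120 km³ × (913/999.5) = 2935 km³ of water.
Total added water ≈ 2.486×10^13 m³ over 3.56×10^14 m² → Δh = 0.0699 m = 69.9 mm.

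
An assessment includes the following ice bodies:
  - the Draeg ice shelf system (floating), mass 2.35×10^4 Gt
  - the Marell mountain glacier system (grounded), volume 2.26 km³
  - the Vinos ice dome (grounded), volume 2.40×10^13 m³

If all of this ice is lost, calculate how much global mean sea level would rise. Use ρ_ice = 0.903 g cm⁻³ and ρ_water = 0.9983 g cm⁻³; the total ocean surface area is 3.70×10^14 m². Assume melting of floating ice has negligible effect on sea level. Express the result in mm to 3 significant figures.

The Draeg ice shelf system is floating and already displaces its own weight of water, so its melt adds essentially nothing to sea level.
Marell: 2.26 km³ × (903/998.3) = 2.044 km³ of water.
Vinos: 2.40×10^13 m³ × (903/998.3) = 2.171×10^13 m³ of water.
Total added water ≈ 2.171×10^13 m³ over 3.70×10^14 m² → Δh = 0.0587 m = 58.7 mm.

≈ 58.7 mm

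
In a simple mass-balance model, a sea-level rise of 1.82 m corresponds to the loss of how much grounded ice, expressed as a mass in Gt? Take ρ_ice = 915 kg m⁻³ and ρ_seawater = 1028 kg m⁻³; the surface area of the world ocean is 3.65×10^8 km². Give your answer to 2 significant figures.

Required water volume = Δh × A = 1.82 m × 3.65×10^14 m² = 6.643×10^14 m³.
ρ_w = 1028 kg m⁻³, so the mass of water = 6.643×10^14 m³ × 1028 kg m⁻³ = 6.829×10^17 kg = 6.8×10^5 Gt (and the same mass of ice, by conservation).

≈ 6.8×10^5 Gt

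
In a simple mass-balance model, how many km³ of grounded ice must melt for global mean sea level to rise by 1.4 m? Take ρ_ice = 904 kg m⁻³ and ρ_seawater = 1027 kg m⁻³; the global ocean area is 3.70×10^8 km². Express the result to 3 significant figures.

Required water volume = Δh × A = 1.4 m × 3.70×10^14 m² = 5.180×10^14 m³ = 5.180×10^5 km³.
Ice volume = water volume × ρ_w/ρ_ice = 5.180×10^5 × 1027/904 = 5.88×10^5 km³.

≈ 5.88×10^5 km³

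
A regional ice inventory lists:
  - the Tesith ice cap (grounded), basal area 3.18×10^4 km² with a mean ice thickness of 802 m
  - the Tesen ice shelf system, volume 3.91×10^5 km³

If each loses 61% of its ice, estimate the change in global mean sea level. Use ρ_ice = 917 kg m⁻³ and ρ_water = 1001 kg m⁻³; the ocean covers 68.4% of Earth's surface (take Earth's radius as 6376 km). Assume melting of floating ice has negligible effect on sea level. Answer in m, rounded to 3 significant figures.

≈ 0.0408 m

Tesith: ice volume = 3.18×10^4 km² × 802 m = 2.550×10^4 km³; 0.61 × 2.550×10^4 × (917/1001) = 1.425×10^4 km³ of water.
The Tesen ice shelf system is floating and already displaces its own weight of water, so its melt adds essentially nothing to sea level.
Total added water ≈ 1.425×10^13 m³ over 3.49×10^14 m² → Δh = 0.0408 m.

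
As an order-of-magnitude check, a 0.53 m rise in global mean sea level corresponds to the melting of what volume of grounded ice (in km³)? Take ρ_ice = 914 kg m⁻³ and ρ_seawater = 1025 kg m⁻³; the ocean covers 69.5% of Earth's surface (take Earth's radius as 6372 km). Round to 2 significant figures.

Required water volume = Δh × A = 0.53 m × 3.55×10^14 m² = 1.879×10^14 m³ = 1.879×10^5 km³.
Ice volume = water volume × ρ_w/ρ_ice = 1.879×10^5 × 1025/914 = 2.1×10^5 km³.

≈ 2.1×10^5 km³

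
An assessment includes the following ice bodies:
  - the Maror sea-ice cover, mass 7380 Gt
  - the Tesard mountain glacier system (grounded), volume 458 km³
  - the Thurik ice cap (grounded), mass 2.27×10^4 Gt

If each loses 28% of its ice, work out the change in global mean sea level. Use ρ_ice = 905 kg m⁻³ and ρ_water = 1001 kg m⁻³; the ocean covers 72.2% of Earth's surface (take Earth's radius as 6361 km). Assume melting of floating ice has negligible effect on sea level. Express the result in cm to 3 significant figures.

≈ 1.76 cm

The Maror sea-ice cover is floating and already displaces its own weight of water, so its melt adds essentially nothing to sea level.
Tesard: 0.28 × 458 km³ × (905/1001) = 115.9 km³ of water.
Thurik: 0.28 × 2.27×10^4 Gt = 6.356×10^15 kg; dividing by ρ_w = 1001 kg m⁻³ gives 6.350×10^12 m³ of water.
Total added water ≈ 6.466×10^12 m³ over 3.67×10^14 m² → Δh = 0.0176 m = 1.76 cm.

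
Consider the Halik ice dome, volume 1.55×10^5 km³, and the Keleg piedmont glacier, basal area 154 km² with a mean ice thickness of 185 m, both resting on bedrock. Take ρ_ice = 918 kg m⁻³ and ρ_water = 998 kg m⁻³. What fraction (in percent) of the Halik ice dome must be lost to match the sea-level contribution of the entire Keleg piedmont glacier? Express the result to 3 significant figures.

≈ 0.0184 %

Equal sea-level rise means equal mass of meltwater, i.e. equal mass of ice lost.
Ice mass of Keleg: 2.615×10^13 kg; ice mass of Halik: 1.423×10^17 kg.
Fraction required = 2.615×10^13 / 1.423×10^17 = 1.84×10^-4 → 0.0184 %.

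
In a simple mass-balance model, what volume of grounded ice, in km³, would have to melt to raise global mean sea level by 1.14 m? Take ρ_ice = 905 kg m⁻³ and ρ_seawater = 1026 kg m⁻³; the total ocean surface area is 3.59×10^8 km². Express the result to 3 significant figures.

≈ 4.64×10^5 km³

Required water volume = Δh × A = 1.14 m × 3.59×10^14 m² = 4.093×10^14 m³ = 4.093×10^5 km³.
Ice volume = water volume × ρ_w/ρ_ice = 4.093×10^5 × 1026/905 = 4.64×10^5 km³.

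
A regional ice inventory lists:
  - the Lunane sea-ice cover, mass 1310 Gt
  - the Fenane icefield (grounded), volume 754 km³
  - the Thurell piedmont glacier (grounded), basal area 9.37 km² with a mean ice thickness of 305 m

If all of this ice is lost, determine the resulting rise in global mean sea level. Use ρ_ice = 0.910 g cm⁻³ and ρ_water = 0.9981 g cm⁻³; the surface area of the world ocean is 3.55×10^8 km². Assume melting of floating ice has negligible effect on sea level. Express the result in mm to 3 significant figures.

The Lunane sea-ice cover is floating and already displaces its own weight of water, so its melt adds essentially nothing to sea level.
Fenane: 754 km³ × (910/998.1) = 687.4 km³ of water.
Thurell: ice volume = 9.37 km² × 305 m = 2.858 km³; 2.858 × (910/998.1) = 2.606 km³ of water.
Total added water ≈ 6.901×10^11 m³ over 3.55×10^14 m² → Δh = 1.94×10^-3 m = 1.94 mm.

≈ 1.94 mm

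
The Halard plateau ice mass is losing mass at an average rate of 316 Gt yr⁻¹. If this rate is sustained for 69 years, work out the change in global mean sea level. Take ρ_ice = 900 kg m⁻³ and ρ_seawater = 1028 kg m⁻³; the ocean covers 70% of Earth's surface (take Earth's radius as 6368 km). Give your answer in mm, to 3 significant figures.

Total mass lost = 316 Gt/yr × 69 yr = 2.180×10^4 Gt = 2.180×10^16 kg.
ρ_w = 1028 kg m⁻³, so water volume = 2.180×10^16 / 1028 = 2.121×10^13 m³.
Δh = 2.121×10^13 / 3.57×10^14 = 0.0595 m = 59.5 mm.

≈ 59.5 mm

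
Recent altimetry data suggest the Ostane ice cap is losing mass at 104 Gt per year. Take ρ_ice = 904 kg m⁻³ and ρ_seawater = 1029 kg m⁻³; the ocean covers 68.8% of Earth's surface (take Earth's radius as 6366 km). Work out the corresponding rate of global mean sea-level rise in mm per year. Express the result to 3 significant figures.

≈ 0.288 mm/yr

ρ_w = 1029 kg m⁻³. Annual water volume added = 104 Gt / ρ_w = 1.040×10^14 kg / 1029 kg m⁻³ = 1.011×10^11 m³.
Δh per year = 1.011×10^11 / 3.50×10^14 = 2.88×10^-4 m = 0.288 mm.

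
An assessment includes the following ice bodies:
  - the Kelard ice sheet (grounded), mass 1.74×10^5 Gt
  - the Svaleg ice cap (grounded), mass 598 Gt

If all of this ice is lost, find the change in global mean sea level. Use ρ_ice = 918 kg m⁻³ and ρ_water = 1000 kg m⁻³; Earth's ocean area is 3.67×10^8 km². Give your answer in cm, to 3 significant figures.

Kelard: 1.74×10^5 Gt = 1.740×10^17 kg; dividing by ρ_w = 1000 kg m⁻³ gives 1.740×10^14 m³ of water.
Svaleg: 598 Gt = 5.980×10^14 kg; dividing by ρ_w = 1000 kg m⁻³ gives 5.980×10^11 m³ of water.
Total added water ≈ 1.746×10^14 m³ over 3.67×10^14 m² → Δh = 0.476 m = 47.6 cm.

≈ 47.6 cm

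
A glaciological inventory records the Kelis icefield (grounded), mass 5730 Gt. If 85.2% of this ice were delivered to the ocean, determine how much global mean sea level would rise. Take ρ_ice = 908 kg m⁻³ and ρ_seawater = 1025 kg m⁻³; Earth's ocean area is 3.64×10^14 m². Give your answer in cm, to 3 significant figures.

≈ 1.31 cm

Kelis: 0.852 × 5730 Gt = 4.882×10^15 kg; dividing by ρ_w = 1025 kg m⁻³ gives 4.763×10^12 m³ of water.
Spread over 3.64×10^14 m² of ocean, Δh = 4.763×10^12 / 3.64×10^14 = 0.0131 m = 1.31 cm.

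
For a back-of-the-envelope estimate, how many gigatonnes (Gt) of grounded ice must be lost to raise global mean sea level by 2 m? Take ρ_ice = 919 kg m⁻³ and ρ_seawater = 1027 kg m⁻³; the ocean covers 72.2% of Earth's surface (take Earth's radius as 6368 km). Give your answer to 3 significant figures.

≈ 7.56×10^5 Gt

Required water volume = Δh × A = 2 m × 3.68×10^14 m² = 7.358×10^14 m³.
ρ_w = 1027 kg m⁻³, so the mass of water = 7.358×10^14 m³ × 1027 kg m⁻³ = 7.557×10^17 kg = 7.56×10^5 Gt (and the same mass of ice, by conservation).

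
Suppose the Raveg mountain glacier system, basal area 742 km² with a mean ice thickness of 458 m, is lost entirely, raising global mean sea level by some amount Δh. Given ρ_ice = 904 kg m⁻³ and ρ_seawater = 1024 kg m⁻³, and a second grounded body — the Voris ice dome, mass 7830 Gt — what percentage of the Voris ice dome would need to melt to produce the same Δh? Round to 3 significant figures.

Equal sea-level rise means equal mass of meltwater, i.e. equal mass of ice lost.
Ice mass of Raveg: 3.072×10^14 kg; ice mass of Voris: 7.830×10^15 kg.
Fraction required = 3.072×10^14 / 7.830×10^15 = 0.0392 → 3.92 %.

≈ 3.92 %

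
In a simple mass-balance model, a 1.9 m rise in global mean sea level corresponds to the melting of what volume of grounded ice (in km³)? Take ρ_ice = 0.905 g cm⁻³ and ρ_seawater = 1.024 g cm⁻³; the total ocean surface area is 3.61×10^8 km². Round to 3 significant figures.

≈ 7.76×10^5 km³

Required water volume = Δh × A = 1.9 m × 3.61×10^14 m² = 6.859×10^14 m³ = 6.859×10^5 km³.
Ice volume = water volume × ρ_w/ρ_ice = 6.859×10^5 × 1024/905 = 7.76×10^5 km³.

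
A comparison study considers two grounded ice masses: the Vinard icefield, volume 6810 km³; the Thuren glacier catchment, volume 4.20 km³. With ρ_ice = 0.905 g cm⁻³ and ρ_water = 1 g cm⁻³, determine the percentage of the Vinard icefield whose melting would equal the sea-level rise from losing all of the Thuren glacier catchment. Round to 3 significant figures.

≈ 0.0617 %

Equal sea-level rise means equal mass of meltwater, i.e. equal mass of ice lost.
Ice mass of Thuren: 3.801×10^12 kg; ice mass of Vinard: 6.163×10^15 kg.
Fraction required = 3.801×10^12 / 6.163×10^15 = 6.17×10^-4 → 0.0617 %.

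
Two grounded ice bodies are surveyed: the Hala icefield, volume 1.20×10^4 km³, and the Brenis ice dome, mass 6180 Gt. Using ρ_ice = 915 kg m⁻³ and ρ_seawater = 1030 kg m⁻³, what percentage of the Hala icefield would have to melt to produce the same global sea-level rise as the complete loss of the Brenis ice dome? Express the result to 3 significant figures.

≈ 56.3 %

Equal sea-level rise means equal mass of meltwater, i.e. equal mass of ice lost.
Ice mass of Brenis: 6.180×10^15 kg; ice mass of Hala: 1.098×10^16 kg.
Fraction required = 6.180×10^15 / 1.098×10^16 = 0.563 → 56.3 %.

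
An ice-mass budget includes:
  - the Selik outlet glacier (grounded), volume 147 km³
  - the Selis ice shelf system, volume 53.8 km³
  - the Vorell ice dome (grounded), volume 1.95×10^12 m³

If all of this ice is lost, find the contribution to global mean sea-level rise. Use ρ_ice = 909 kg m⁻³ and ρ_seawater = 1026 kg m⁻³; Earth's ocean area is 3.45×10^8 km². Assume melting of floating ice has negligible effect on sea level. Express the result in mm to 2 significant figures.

≈ 5.4 mm

Selik: 147 km³ × (909/1026) = 130.2 km³ of water.
The Selis ice shelf system is floating and already displaces its own weight of water, so its melt adds essentially nothing to sea level.
Vorell: 1.95×10^12 m³ × (909/1026) = 1.728×10^12 m³ of water.
Total added water ≈ 1.858×10^12 m³ over 3.45×10^14 m² → Δh = 5.39×10^-3 m = 5.4 mm.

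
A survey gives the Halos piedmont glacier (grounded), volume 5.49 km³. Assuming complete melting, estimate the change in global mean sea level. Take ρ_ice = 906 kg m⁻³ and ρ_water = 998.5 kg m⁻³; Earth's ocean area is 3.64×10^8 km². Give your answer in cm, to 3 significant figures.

≈ 1.37×10^-3 cm

Halos: 5.49 km³ × (906/998.5) = 4.981 km³ of water.
Spread over 3.64×10^14 m² of ocean, Δh = 4.981×10^9 / 3.64×10^14 = 1.37×10^-5 m = 1.37×10^-3 cm.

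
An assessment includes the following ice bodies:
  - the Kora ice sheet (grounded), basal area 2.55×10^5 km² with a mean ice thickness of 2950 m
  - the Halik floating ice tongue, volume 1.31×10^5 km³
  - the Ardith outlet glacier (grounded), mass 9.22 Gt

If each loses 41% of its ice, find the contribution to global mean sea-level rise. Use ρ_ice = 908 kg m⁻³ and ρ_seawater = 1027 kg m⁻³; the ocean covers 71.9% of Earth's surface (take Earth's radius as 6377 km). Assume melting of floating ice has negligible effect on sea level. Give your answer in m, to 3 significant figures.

Kora: ice volume = 2.55×10^5 km² × 2950 m = 7.522×10^5 km³; 0.41 × 7.522×10^5 × (908/1027) = 2.727×10^5 km³ of water.
The Halik floating ice tongue is floating and already displaces its own weight of water, so its melt adds essentially nothing to sea level.
Ardith: 0.41 × 9.22 Gt = 3.780×10^12 kg; dividing by ρ_w = 1027 kg m⁻³ gives 3.681×10^9 m³ of water.
Total added water ≈ 2.727×10^14 m³ over 3.67×10^14 m² → Δh = 0.742 m.

≈ 0.742 m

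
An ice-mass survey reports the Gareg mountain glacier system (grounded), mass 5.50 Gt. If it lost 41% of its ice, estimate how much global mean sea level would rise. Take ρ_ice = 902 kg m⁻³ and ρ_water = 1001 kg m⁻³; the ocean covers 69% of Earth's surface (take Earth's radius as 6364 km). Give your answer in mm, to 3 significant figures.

Gareg: 0.41 × 5.50 Gt = 2.255×10^12 kg; dividing by ρ_w = 1001 kg m⁻³ gives 2.253×10^9 m³ of water.
Spread over 3.51×10^14 m² of ocean, Δh = 2.253×10^9 / 3.51×10^14 = 6.41×10^-6 m = 6.41×10^-3 mm.

≈ 6.41×10^-3 mm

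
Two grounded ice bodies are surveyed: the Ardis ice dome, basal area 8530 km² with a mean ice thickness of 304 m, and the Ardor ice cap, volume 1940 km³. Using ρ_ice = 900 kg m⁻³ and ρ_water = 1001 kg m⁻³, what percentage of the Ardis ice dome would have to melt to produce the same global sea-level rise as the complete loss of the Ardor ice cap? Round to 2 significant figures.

≈ 75 %

Equal sea-level rise means equal mass of meltwater, i.e. equal mass of ice lost.
Ice mass of Ardor: 1.746×10^15 kg; ice mass of Ardis: 2.334×10^15 kg.
Fraction required = 1.746×10^15 / 2.334×10^15 = 0.748 → 75 %.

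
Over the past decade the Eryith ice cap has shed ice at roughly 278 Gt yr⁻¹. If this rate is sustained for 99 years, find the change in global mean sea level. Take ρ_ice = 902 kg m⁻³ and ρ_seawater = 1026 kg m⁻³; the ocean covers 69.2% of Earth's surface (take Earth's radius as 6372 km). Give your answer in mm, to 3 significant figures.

Total mass lost = 278 Gt/yr × 99 yr = 2.752×10^4 Gt = 2.752×10^16 kg.
ρ_w = 1026 kg m⁻³, so water volume = 2.752×10^16 / 1026 = 2.682×10^13 m³.
Δh = 2.682×10^13 / 3.53×10^14 = 0.0760 m = 76.0 mm.

≈ 76.0 mm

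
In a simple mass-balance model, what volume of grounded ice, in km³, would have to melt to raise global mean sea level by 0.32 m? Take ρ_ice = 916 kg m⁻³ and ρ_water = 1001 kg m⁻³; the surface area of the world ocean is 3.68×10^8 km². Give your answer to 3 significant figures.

Required water volume = Δh × A = 0.32 m × 3.68×10^14 m² = 1.178×10^14 m³ = 1.178×10^5 km³.
Ice volume = water volume × ρ_w/ρ_ice = 1.178×10^5 × 1001/916 = 1.29×10^5 km³.

≈ 1.29×10^5 km³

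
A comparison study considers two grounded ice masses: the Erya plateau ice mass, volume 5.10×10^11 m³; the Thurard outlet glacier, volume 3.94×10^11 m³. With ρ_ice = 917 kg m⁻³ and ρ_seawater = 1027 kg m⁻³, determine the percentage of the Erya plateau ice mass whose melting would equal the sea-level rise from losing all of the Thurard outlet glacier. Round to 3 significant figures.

≈ 77.3 %

Equal sea-level rise means equal mass of meltwater, i.e. equal mass of ice lost.
Ice mass of Thurard: 3.613×10^14 kg; ice mass of Erya: 4.677×10^14 kg.
Fraction required = 3.613×10^14 / 4.677×10^14 = 0.773 → 77.3 %.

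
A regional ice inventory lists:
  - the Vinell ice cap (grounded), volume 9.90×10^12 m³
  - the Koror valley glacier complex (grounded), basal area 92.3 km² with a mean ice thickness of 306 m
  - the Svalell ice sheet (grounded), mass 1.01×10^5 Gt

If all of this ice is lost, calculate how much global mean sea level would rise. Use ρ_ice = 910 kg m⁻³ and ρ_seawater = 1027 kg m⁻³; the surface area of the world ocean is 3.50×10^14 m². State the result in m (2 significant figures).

≈ 0.31 m

Vinell: 9.90×10^12 m³ × (910/1027) = 8.772×10^12 m³ of water.
Koror: ice volume = 92.3 km² × 306 m = 28.24 km³; 28.24 × (910/1027) = 25.03 km³ of water.
Svalell: 1.01×10^5 Gt = 1.010×10^17 kg; dividing by ρ_w = 1027 kg m⁻³ gives 9.834×10^13 m³ of water.
Total added water ≈ 1.071×10^14 m³ over 3.50×10^14 m² → Δh = 0.306 m.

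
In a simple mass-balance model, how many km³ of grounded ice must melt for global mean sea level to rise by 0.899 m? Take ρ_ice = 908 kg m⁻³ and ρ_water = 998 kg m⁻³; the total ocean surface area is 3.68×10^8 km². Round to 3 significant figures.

Required water volume = Δh × A = 0.899 m × 3.68×10^14 m² = 3.308×10^14 m³ = 3.308×10^5 km³.
Ice volume = water volume × ρ_w/ρ_ice = 3.308×10^5 × 998/908 = 3.64×10^5 km³.

≈ 3.64×10^5 km³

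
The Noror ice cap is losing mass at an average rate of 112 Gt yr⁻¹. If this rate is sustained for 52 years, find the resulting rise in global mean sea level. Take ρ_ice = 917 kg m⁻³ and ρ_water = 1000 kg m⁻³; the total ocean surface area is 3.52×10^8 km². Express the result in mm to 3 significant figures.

≈ 16.5 mm

Total mass lost = 112 Gt/yr × 52 yr = 5824 Gt = 5.824×10^15 kg.
ρ_w = 1000 kg m⁻³, so water volume = 5.824×10^15 / 1000 = 5.824×10^12 m³.
Δh = 5.824×10^12 / 3.52×10^14 = 0.0165 m = 16.5 mm.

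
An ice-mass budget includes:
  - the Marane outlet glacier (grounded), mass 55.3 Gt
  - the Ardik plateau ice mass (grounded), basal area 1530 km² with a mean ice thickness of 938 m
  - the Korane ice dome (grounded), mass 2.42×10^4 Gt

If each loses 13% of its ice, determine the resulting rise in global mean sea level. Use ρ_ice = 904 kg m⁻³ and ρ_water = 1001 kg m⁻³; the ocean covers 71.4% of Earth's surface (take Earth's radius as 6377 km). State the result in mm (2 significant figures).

Marane: 0.13 × 55.3 Gt = 7.189×10^12 kg; dividing by ρ_w = 1001 kg m⁻³ gives 7.182×10^9 m³ of water.
Ardik: ice volume = 1530 km² × 938 m = 1435 km³; 0.13 × 1435 × (904/1001) = 168.5 km³ of water.
Korane: 0.13 × 2.42×10^4 Gt = 3.146×10^15 kg; dividing by ρ_w = 1001 kg m⁻³ gives 3.143×10^12 m³ of water.
Total added water ≈ 3.319×10^12 m³ over 3.65×10^14 m² → Δh = 9.10×10^-3 m = 9.1 mm.

≈ 9.1 mm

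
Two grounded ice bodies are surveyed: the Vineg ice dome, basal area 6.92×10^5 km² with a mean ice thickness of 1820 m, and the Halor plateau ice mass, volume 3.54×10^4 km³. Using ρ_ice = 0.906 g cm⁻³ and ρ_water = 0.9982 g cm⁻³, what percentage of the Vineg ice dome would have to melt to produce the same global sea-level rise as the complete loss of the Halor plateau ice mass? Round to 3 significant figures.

≈ 2.81 %

Equal sea-level rise means equal mass of meltwater, i.e. equal mass of ice lost.
Ice mass of Halor: 3.207×10^16 kg; ice mass of Vineg: 1.141×10^18 kg.
Fraction required = 3.207×10^16 / 1.141×10^18 = 0.0281 → 2.81 %.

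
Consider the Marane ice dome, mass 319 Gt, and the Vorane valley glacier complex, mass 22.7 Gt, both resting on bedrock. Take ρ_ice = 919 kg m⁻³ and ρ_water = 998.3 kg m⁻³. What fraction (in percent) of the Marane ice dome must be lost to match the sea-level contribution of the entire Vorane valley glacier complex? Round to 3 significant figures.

Equal sea-level rise means equal mass of meltwater, i.e. equal mass of ice lost.
Ice mass of Vorane: 2.270×10^13 kg; ice mass of Marane: 3.190×10^14 kg.
Fraction required = 2.270×10^13 / 3.190×10^14 = 0.0712 → 7.12 %.

≈ 7.12 %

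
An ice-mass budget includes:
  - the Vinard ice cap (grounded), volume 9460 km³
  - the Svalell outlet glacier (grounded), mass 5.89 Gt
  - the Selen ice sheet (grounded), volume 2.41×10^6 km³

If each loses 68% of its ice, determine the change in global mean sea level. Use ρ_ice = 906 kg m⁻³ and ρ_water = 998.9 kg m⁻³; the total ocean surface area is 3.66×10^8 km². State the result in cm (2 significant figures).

≈ 410 cm

Vinard: 0.68 × 9460 km³ × (906/998.9) = 5835 km³ of water.
Svalell: 0.68 × 5.89 Gt = 4.005×10^12 kg; dividing by ρ_w = 998.9 kg m⁻³ gives 4.010×10^9 m³ of water.
Selen: 0.68 × 2.41×10^6 km³ × (906/998.9) = 1.486×10^6 km³ of water.
Total added water ≈ 1.492×10^15 m³ over 3.66×10^14 m² → Δh = 4.08 m = 410 cm.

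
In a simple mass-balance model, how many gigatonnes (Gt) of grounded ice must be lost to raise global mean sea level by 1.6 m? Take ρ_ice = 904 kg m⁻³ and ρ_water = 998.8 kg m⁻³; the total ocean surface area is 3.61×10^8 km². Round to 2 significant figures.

Required water volume = Δh × A = 1.6 m × 3.61×10^14 m² = 5.776×10^14 m³.
ρ_w = 998.8 kg m⁻³, so the mass of water = 5.776×10^14 m³ × 998.8 kg m⁻³ = 5.769×10^17 kg = 5.8×10^5 Gt (and the same mass of ice, by conservation).

≈ 5.8×10^5 Gt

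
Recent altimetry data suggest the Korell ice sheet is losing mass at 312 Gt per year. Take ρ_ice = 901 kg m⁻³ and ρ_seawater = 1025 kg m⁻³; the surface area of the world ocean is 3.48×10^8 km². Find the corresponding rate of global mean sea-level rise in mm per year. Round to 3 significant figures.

ρ_w = 1025 kg m⁻³. Annual water volume added = 312 Gt / ρ_w = 3.120×10^14 kg / 1025 kg m⁻³ = 3.044×10^11 m³.
Δh per year = 3.044×10^11 / 3.48×10^14 = 8.75×10^-4 m = 0.875 mm.

≈ 0.875 mm/yr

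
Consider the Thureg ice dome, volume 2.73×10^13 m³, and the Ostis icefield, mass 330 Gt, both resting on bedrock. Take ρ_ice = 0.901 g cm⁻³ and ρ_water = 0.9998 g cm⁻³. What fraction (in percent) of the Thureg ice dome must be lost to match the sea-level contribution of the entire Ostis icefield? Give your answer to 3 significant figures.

≈ 1.34 %

Equal sea-level rise means equal mass of meltwater, i.e. equal mass of ice lost.
Ice mass of Ostis: 3.300×10^14 kg; ice mass of Thureg: 2.460×10^16 kg.
Fraction required = 3.300×10^14 / 2.460×10^16 = 0.0134 → 1.34 %.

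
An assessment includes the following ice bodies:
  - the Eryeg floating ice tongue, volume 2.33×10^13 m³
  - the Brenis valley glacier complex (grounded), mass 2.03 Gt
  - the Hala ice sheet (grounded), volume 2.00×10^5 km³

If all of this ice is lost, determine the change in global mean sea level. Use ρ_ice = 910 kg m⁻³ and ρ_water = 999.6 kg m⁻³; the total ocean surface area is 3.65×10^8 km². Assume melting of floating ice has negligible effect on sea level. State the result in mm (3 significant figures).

The Eryeg floating ice tongue is floating and already displaces its own weight of water, so its melt adds essentially nothing to sea level.
Brenis: 2.03 Gt = 2.030×10^12 kg; dividing by ρ_w = 999.6 kg m⁻³ gives 2.031×10^9 m³ of water.
Hala: 2.00×10^5 km³ × (910/999.6) = 1.821×10^5 km³ of water.
Total added water ≈ 1.821×10^14 m³ over 3.65×10^14 m² → Δh = 0.499 m = 499 mm.

≈ 499 mm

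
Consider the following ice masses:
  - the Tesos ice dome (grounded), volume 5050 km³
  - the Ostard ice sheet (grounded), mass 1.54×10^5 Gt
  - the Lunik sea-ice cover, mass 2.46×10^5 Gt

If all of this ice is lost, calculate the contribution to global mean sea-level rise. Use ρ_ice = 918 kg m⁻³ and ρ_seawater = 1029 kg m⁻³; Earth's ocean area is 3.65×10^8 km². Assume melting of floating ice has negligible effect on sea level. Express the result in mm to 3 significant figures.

Tesos: 5050 km³ × (918/1029) = 4505 km³ of water.
Ostard: 1.54×10^5 Gt = 1.540×10^17 kg; dividing by ρ_w = 1029 kg m⁻³ gives 1.497×10^14 m³ of water.
The Lunik sea-ice cover is floating and already displaces its own weight of water, so its melt adds essentially nothing to sea level.
Total added water ≈ 1.542×10^14 m³ over 3.65×10^14 m² → Δh = 0.422 m = 422 mm.

≈ 422 mm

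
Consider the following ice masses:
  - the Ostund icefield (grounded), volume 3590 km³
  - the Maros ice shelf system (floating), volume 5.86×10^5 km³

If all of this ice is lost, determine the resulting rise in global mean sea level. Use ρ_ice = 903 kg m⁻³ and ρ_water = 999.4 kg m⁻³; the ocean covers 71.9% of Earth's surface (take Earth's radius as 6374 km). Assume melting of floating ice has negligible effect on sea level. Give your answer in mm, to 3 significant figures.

≈ 8.84 mm

Ostund: 3590 km³ × (903/999.4) = 3244 km³ of water.
The Maros ice shelf system is floating and already displaces its own weight of water, so its melt adds essentially nothing to sea level.
Total added water ≈ 3.244×10^12 m³ over 3.67×10^14 m² → Δh = 8.84×10^-3 m = 8.84 mm.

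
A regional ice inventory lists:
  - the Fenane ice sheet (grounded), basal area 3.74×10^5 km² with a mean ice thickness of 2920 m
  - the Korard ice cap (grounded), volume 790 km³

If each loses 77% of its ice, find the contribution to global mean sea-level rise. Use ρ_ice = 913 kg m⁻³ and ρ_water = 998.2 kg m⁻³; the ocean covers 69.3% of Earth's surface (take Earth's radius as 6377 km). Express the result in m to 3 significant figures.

≈ 2.17 m

Fenane: ice volume = 3.74×10^5 km² × 2920 m = 1.092×10^6 km³; 0.77 × 1.092×10^6 × (913/998.2) = 7.691×10^5 km³ of water.
Korard: 0.77 × 790 km³ × (913/998.2) = 556.4 km³ of water.
Total added water ≈ 7.697×10^14 m³ over 3.54×10^14 m² → Δh = 2.17 m.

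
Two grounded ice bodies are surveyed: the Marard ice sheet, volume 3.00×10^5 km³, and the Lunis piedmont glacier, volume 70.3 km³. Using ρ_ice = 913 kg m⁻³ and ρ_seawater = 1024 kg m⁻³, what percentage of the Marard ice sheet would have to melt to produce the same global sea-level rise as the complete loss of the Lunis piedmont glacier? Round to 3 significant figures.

≈ 0.0234 %

Equal sea-level rise means equal mass of meltwater, i.e. equal mass of ice lost.
Ice mass of Lunis: 6.418×10^13 kg; ice mass of Marard: 2.739×10^17 kg.
Fraction required = 6.418×10^13 / 2.739×10^17 = 2.34×10^-4 → 0.0234 %.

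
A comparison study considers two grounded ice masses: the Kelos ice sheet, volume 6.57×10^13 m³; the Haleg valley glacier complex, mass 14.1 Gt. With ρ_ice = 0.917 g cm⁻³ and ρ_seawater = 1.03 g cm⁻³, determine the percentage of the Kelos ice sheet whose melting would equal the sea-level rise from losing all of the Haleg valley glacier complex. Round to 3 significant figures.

≈ 0.0234 %

Equal sea-level rise means equal mass of meltwater, i.e. equal mass of ice lost.
Ice mass of Haleg: 1.410×10^13 kg; ice mass of Kelos: 6.025×10^16 kg.
Fraction required = 1.410×10^13 / 6.025×10^16 = 2.34×10^-4 → 0.0234 %.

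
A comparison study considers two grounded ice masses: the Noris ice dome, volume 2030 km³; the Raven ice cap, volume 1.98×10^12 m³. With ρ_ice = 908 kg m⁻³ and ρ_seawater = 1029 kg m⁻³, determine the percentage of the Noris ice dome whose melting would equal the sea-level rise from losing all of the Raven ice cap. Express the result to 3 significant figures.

Equal sea-level rise means equal mass of meltwater, i.e. equal mass of ice lost.
Ice mass of Raven: 1.798×10^15 kg; ice mass of Noris: 1.843×10^15 kg.
Fraction required = 1.798×10^15 / 1.843×10^15 = 0.975 → 97.5 %.

≈ 97.5 %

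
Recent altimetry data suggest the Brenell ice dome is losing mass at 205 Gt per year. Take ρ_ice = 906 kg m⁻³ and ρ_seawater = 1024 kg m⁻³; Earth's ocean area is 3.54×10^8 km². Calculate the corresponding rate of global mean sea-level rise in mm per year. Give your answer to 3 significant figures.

ρ_w = 1024 kg m⁻³. Annual water volume added = 205 Gt / ρ_w = 2.050×10^14 kg / 1024 kg m⁻³ = 2.002×10^11 m³.
Δh per year = 2.002×10^11 / 3.54×10^14 = 5.66×10^-4 m = 0.566 mm.

≈ 0.566 mm/yr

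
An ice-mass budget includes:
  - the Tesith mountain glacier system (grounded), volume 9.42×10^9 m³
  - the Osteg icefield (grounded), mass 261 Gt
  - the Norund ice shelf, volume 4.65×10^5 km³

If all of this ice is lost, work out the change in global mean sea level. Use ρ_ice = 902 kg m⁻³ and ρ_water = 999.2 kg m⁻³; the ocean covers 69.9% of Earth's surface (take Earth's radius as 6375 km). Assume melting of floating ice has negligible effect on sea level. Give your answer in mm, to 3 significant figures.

≈ 0.756 mm

Tesith: 9.42×10^9 m³ × (902/999.2) = 8.504×10^9 m³ of water.
Osteg: 261 Gt = 2.610×10^14 kg; dividing by ρ_w = 999.2 kg m⁻³ gives 2.612×10^11 m³ of water.
The Norund ice shelf is floating and already displaces its own weight of water, so its melt adds essentially nothing to sea level.
Total added water ≈ 2.697×10^11 m³ over 3.57×10^14 m² → Δh = 7.56×10^-4 m = 0.756 mm.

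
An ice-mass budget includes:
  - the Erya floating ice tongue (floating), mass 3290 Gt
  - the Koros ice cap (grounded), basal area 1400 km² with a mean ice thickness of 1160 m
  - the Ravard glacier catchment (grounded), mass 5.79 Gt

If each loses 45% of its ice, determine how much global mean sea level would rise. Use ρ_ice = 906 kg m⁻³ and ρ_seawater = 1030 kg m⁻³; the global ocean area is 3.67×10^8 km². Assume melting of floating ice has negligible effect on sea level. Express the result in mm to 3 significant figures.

≈ 1.76 mm

The Erya floating ice tongue is floating and already displaces its own weight of water, so its melt adds essentially nothing to sea level.
Koros: ice volume = 1400 km² × 1160 m = 1624 km³; 0.45 × 1624 × (906/1030) = 642.8 km³ of water.
Ravard: 0.45 × 5.79 Gt = 2.606×10^12 kg; dividing by ρ_w = 1030 kg m⁻³ gives 2.530×10^9 m³ of water.
Total added water ≈ 6.453×10^11 m³ over 3.67×10^14 m² → Δh = 1.76×10^-3 m = 1.76 mm.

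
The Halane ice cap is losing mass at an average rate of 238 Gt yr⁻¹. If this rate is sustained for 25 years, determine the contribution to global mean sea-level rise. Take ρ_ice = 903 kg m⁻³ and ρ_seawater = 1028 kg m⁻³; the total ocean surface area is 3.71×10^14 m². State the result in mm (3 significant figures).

Total mass lost = 238 Gt/yr × 25 yr = 5950 Gt = 5.950×10^15 kg.
ρ_w = 1028 kg m⁻³, so water volume = 5.950×10^15 / 1028 = 5.788×10^12 m³.
Δh = 5.788×10^12 / 3.71×10^14 = 0.0156 m = 15.6 mm.

≈ 15.6 mm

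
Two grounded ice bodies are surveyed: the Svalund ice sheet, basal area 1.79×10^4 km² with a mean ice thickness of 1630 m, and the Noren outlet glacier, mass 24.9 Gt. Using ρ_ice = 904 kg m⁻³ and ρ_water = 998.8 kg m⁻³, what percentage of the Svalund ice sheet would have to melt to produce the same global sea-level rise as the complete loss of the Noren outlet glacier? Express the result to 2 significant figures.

≈ 0.094 %

Equal sea-level rise means equal mass of meltwater, i.e. equal mass of ice lost.
Ice mass of Noren: 2.490×10^13 kg; ice mass of Svalund: 2.638×10^16 kg.
Fraction required = 2.490×10^13 / 2.638×10^16 = 9.44×10^-4 → 0.094 %.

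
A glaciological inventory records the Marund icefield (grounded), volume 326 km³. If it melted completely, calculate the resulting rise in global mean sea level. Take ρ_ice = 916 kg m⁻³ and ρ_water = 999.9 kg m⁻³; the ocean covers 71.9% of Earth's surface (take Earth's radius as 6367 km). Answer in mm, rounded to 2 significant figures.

≈ 0.82 mm

Marund: 326 km³ × (916/999.9) = 298.6 km³ of water.
Spread over 3.66×10^14 m² of ocean, Δh = 2.986×10^11 / 3.66×10^14 = 8.15×10^-4 m = 0.82 mm.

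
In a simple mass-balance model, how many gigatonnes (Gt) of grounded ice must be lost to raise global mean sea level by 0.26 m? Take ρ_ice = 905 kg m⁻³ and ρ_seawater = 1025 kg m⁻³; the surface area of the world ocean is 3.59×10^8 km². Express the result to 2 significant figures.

≈ 9.6×10^4 Gt

Required water volume = Δh × A = 0.26 m × 3.59×10^14 m² = 9.334×10^13 m³.
ρ_w = 1025 kg m⁻³, so the mass of water = 9.334×10^13 m³ × 1025 kg m⁻³ = 9.567×10^16 kg = 9.6×10^4 Gt (and the same mass of ice, by conservation).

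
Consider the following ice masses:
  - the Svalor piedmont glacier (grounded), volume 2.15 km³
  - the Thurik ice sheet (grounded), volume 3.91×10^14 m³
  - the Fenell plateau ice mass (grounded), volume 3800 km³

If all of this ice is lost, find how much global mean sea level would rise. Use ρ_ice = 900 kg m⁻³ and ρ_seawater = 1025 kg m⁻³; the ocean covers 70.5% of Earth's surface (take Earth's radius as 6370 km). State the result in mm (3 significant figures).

≈ 964 mm

Svalor: 2.15 km³ × (900/1025) = 1.888 km³ of water.
Thurik: 3.91×10^14 m³ × (900/1025) = 3.433×10^14 m³ of water.
Fenell: 3800 km³ × (900/1025) = 3337 km³ of water.
Total added water ≈ 3.467×10^14 m³ over 3.59×10^14 m² → Δh = 0.964 m = 964 mm.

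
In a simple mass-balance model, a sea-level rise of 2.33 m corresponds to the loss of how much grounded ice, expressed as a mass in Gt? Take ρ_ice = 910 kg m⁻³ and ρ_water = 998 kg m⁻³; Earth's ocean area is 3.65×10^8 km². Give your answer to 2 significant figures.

Required water volume = Δh × A = 2.33 m × 3.65×10^14 m² = 8.504×10^14 m³.
ρ_w = 998 kg m⁻³, so the mass of water = 8.504×10^14 m³ × 998 kg m⁻³ = 8.487×10^17 kg = 8.5×10^5 Gt (and the same mass of ice, by conservation).

≈ 8.5×10^5 Gt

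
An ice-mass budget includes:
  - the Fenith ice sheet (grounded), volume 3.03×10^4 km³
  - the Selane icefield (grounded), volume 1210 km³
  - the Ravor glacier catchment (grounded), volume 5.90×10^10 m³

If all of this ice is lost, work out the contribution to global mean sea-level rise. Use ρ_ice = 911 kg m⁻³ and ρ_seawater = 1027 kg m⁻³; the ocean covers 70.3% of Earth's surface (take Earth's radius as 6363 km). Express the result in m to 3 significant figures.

Fenith: 3.03×10^4 km³ × (911/1027) = 2.688×10^4 km³ of water.
Selane: 1210 km³ × (911/1027) = 1073 km³ of water.
Ravor: 5.90×10^10 m³ × (911/1027) = 5.234×10^10 m³ of water.
Total added water ≈ 2.800×10^13 m³ over 3.58×10^14 m² → Δh = 0.0783 m.

≈ 0.0783 m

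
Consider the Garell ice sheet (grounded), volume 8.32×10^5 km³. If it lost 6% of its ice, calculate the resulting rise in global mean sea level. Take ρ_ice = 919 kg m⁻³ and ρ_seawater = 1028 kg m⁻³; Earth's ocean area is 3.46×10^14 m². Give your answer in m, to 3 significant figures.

≈ 0.129 m

Garell: 0.06 × 8.32×10^5 km³ × (919/1028) = 4.463×10^4 km³ of water.
Spread over 3.46×10^14 m² of ocean, Δh = 4.463×10^13 / 3.46×10^14 = 0.129 m.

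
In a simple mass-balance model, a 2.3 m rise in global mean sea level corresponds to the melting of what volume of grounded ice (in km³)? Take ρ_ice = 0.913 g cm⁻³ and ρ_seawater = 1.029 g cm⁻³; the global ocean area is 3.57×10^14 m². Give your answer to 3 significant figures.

Required water volume = Δh × A = 2.3 m × 3.57×10^14 m² = 8.211×10^14 m³ = 8.211×10^5 km³.
Ice volume = water volume × ρ_w/ρ_ice = 8.211×10^5 × 1029/913 = 9.25×10^5 km³.

≈ 9.25×10^5 km³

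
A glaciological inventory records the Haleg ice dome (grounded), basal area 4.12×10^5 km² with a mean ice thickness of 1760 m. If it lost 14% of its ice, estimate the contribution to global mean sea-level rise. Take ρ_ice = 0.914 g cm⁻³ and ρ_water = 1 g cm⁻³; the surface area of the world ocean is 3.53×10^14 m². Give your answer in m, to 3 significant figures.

≈ 0.263 m

Haleg: ice volume = 4.12×10^5 km² × 1760 m = 7.251×10^5 km³; 0.14 × 7.251×10^5 × (914/1000) = 9.279×10^4 km³ of water.
Spread over 3.53×10^14 m² of ocean, Δh = 9.279×10^13 / 3.53×10^14 = 0.263 m.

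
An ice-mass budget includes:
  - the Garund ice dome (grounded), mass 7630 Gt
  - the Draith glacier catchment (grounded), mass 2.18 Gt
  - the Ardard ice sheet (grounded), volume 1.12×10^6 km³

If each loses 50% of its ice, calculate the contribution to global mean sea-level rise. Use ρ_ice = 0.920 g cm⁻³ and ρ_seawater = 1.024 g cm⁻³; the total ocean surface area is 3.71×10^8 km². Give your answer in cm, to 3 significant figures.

Garund: 0.5 × 7630 Gt = 3.815×10^15 kg; dividing by ρ_w = 1.024 g cm⁻³ = 1024 kg m⁻³ gives 3.726×10^12 m³ of water.
Draith: 0.5 × 2.18 Gt = 1.090×10^12 kg; dividing by ρ_w = 1024 kg m⁻³ gives 1.064×10^9 m³ of water.
Ardard: 0.5 × 1.12×10^6 km³ × (920/1024) = 5.031×10^5 km³ of water.
Total added water ≈ 5.069×10^14 m³ over 3.71×10^14 m² → Δh = 1.37 m = 137 cm.

≈ 137 cm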